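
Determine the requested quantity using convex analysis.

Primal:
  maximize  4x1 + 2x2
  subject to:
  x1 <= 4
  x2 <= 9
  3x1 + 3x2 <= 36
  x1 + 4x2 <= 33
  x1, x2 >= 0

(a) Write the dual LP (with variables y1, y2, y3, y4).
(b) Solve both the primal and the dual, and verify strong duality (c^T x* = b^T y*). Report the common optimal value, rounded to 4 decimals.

The standard primal-dual pair for 'max c^T x s.t. A x <= b, x >= 0' is:
  Dual:  min b^T y  s.t.  A^T y >= c,  y >= 0.

So the dual LP is:
  minimize  4y1 + 9y2 + 36y3 + 33y4
  subject to:
    y1 + 3y3 + y4 >= 4
    y2 + 3y3 + 4y4 >= 2
    y1, y2, y3, y4 >= 0

Solving the primal: x* = (4, 7.25).
  primal value c^T x* = 30.5.
Solving the dual: y* = (3.5, 0, 0, 0.5).
  dual value b^T y* = 30.5.
Strong duality: c^T x* = b^T y*. Confirmed.

30.5


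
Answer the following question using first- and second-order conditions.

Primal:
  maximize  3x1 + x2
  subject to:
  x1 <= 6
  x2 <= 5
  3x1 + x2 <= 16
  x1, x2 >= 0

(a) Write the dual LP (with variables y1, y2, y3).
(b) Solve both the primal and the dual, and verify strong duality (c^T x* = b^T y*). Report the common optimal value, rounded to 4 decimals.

The standard primal-dual pair for 'max c^T x s.t. A x <= b, x >= 0' is:
  Dual:  min b^T y  s.t.  A^T y >= c,  y >= 0.

So the dual LP is:
  minimize  6y1 + 5y2 + 16y3
  subject to:
    y1 + 3y3 >= 3
    y2 + y3 >= 1
    y1, y2, y3 >= 0

Solving the primal: x* = (5.3333, 0).
  primal value c^T x* = 16.
Solving the dual: y* = (0, 0, 1).
  dual value b^T y* = 16.
Strong duality: c^T x* = b^T y*. Confirmed.

16


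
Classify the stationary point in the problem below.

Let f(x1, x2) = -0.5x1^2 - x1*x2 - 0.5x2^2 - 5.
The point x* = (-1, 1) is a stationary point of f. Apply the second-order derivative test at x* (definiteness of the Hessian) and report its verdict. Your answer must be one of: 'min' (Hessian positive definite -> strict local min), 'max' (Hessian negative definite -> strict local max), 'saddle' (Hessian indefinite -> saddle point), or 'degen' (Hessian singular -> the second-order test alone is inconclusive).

Compute the Hessian H = grad^2 f:
  H = [[-1, -1], [-1, -1]]
Verify stationarity: grad f(x*) = H x* + g = (0, 0).
Eigenvalues of H: -2, 0.
H has a zero eigenvalue (singular; negative semidefinite but not definite), so H is neither positive definite, negative definite, nor indefinite. The second-order test alone is inconclusive -> degen.
(Indeed, f is constant along the null direction of H through x*, so x* is not a strict local extremum.)

degen


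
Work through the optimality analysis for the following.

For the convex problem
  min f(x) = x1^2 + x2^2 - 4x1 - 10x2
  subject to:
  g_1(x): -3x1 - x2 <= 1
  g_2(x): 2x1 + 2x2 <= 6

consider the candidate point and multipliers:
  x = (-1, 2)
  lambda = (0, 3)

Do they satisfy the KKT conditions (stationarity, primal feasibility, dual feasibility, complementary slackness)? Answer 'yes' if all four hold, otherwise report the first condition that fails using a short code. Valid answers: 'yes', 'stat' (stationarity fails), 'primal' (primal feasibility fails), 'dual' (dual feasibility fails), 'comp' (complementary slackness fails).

Gradient of f: grad f(x) = Q x + c = (-6, -6)
Constraint values g_i(x) = a_i^T x - b_i:
  g_1((-1, 2)) = 0
  g_2((-1, 2)) = -4
Stationarity residual: grad f(x) + sum_i lambda_i a_i = (0, 0)
  -> stationarity OK
Primal feasibility (all g_i <= 0): OK
Dual feasibility (all lambda_i >= 0): OK
Complementary slackness (lambda_i * g_i(x) = 0 for all i): FAILS

Verdict: the first failing condition is complementary_slackness -> comp.

comp


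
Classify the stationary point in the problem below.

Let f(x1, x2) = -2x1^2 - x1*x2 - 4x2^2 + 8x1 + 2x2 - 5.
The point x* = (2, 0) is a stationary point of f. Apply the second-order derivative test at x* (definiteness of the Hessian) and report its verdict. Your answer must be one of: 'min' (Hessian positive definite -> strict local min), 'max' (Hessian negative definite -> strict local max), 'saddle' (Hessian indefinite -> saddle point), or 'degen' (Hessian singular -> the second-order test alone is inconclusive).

Compute the Hessian H = grad^2 f:
  H = [[-4, -1], [-1, -8]]
Verify stationarity: grad f(x*) = H x* + g = (0, 0).
Eigenvalues of H: -8.2361, -3.7639.
Both eigenvalues < 0, so H is negative definite -> x* is a strict local max.

max


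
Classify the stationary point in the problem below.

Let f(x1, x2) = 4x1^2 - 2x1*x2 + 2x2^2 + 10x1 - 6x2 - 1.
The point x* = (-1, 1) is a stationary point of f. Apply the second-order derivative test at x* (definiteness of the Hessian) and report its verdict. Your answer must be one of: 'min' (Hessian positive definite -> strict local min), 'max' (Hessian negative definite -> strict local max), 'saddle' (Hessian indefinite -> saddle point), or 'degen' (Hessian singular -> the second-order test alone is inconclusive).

Compute the Hessian H = grad^2 f:
  H = [[8, -2], [-2, 4]]
Verify stationarity: grad f(x*) = H x* + g = (0, 0).
Eigenvalues of H: 3.1716, 8.8284.
Both eigenvalues > 0, so H is positive definite -> x* is a strict local min.

min


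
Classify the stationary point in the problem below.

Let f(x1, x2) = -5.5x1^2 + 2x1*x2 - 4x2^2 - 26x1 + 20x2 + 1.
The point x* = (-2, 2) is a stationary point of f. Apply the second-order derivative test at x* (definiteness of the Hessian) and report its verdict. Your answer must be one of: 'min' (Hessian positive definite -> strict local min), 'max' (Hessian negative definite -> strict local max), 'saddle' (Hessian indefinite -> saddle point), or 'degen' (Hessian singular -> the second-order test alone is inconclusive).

Compute the Hessian H = grad^2 f:
  H = [[-11, 2], [2, -8]]
Verify stationarity: grad f(x*) = H x* + g = (0, 0).
Eigenvalues of H: -12, -7.
Both eigenvalues < 0, so H is negative definite -> x* is a strict local max.

max


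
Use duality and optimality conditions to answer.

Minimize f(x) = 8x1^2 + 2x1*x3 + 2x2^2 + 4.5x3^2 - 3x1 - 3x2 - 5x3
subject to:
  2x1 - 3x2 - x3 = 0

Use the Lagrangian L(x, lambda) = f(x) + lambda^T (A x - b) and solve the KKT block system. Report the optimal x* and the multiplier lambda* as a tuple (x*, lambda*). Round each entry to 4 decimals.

Form the Lagrangian:
  L(x, lambda) = (1/2) x^T Q x + c^T x + lambda^T (A x - b)
Stationarity (grad_x L = 0): Q x + c + A^T lambda = 0.
Primal feasibility: A x = b.

This gives the KKT block system:
  [ Q   A^T ] [ x     ]   [-c ]
  [ A    0  ] [ lambda ] = [ b ]

Solving the linear system:
  x*      = (0.2567, 0.04, 0.3933)
  lambda* = (-0.9467)
  f(x*)   = -1.4283

x* = (0.2567, 0.04, 0.3933), lambda* = (-0.9467)


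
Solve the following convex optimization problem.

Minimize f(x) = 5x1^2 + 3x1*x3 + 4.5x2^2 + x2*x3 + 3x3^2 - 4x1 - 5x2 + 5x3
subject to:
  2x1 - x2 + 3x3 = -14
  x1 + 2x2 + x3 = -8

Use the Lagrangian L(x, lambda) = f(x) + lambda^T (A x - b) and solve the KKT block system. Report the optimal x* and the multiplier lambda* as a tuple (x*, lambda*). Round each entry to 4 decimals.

Form the Lagrangian:
  L(x, lambda) = (1/2) x^T Q x + c^T x + lambda^T (A x - b)
Stationarity (grad_x L = 0): Q x + c + A^T lambda = 0.
Primal feasibility: A x = b.

This gives the KKT block system:
  [ Q   A^T ] [ x     ]   [-c ]
  [ A    0  ] [ lambda ] = [ b ]

Solving the linear system:
  x*      = (-0.3653, -1.3764, -4.882)
  lambda* = (4.4655, 13.3675)
  f(x*)   = 76.6949

x* = (-0.3653, -1.3764, -4.882), lambda* = (4.4655, 13.3675)


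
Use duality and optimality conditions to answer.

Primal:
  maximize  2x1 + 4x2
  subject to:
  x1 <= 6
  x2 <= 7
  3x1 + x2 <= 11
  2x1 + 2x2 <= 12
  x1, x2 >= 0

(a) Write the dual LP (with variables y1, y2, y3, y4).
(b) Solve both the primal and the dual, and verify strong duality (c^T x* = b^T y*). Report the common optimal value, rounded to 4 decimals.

The standard primal-dual pair for 'max c^T x s.t. A x <= b, x >= 0' is:
  Dual:  min b^T y  s.t.  A^T y >= c,  y >= 0.

So the dual LP is:
  minimize  6y1 + 7y2 + 11y3 + 12y4
  subject to:
    y1 + 3y3 + 2y4 >= 2
    y2 + y3 + 2y4 >= 4
    y1, y2, y3, y4 >= 0

Solving the primal: x* = (0, 6).
  primal value c^T x* = 24.
Solving the dual: y* = (0, 0, 0, 2).
  dual value b^T y* = 24.
Strong duality: c^T x* = b^T y*. Confirmed.

24


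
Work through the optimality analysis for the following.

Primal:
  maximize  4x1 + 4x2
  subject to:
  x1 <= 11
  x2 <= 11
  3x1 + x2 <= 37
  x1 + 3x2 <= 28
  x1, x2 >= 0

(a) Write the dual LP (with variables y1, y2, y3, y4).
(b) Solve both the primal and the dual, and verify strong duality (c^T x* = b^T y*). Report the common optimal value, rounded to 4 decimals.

The standard primal-dual pair for 'max c^T x s.t. A x <= b, x >= 0' is:
  Dual:  min b^T y  s.t.  A^T y >= c,  y >= 0.

So the dual LP is:
  minimize  11y1 + 11y2 + 37y3 + 28y4
  subject to:
    y1 + 3y3 + y4 >= 4
    y2 + y3 + 3y4 >= 4
    y1, y2, y3, y4 >= 0

Solving the primal: x* = (10.375, 5.875).
  primal value c^T x* = 65.
Solving the dual: y* = (0, 0, 1, 1).
  dual value b^T y* = 65.
Strong duality: c^T x* = b^T y*. Confirmed.

65


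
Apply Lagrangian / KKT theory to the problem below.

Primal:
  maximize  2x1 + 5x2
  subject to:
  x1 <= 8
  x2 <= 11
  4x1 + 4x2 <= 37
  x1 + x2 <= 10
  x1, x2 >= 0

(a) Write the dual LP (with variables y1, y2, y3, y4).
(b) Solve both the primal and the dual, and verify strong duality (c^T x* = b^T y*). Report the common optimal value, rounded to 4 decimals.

The standard primal-dual pair for 'max c^T x s.t. A x <= b, x >= 0' is:
  Dual:  min b^T y  s.t.  A^T y >= c,  y >= 0.

So the dual LP is:
  minimize  8y1 + 11y2 + 37y3 + 10y4
  subject to:
    y1 + 4y3 + y4 >= 2
    y2 + 4y3 + y4 >= 5
    y1, y2, y3, y4 >= 0

Solving the primal: x* = (0, 9.25).
  primal value c^T x* = 46.25.
Solving the dual: y* = (0, 0, 1.25, 0).
  dual value b^T y* = 46.25.
Strong duality: c^T x* = b^T y*. Confirmed.

46.25


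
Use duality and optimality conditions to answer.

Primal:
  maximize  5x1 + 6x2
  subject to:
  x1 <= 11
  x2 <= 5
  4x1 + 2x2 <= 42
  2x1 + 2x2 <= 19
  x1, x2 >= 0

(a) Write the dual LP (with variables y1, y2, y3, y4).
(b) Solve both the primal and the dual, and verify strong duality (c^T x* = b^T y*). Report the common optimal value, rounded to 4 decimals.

The standard primal-dual pair for 'max c^T x s.t. A x <= b, x >= 0' is:
  Dual:  min b^T y  s.t.  A^T y >= c,  y >= 0.

So the dual LP is:
  minimize  11y1 + 5y2 + 42y3 + 19y4
  subject to:
    y1 + 4y3 + 2y4 >= 5
    y2 + 2y3 + 2y4 >= 6
    y1, y2, y3, y4 >= 0

Solving the primal: x* = (4.5, 5).
  primal value c^T x* = 52.5.
Solving the dual: y* = (0, 1, 0, 2.5).
  dual value b^T y* = 52.5.
Strong duality: c^T x* = b^T y*. Confirmed.

52.5


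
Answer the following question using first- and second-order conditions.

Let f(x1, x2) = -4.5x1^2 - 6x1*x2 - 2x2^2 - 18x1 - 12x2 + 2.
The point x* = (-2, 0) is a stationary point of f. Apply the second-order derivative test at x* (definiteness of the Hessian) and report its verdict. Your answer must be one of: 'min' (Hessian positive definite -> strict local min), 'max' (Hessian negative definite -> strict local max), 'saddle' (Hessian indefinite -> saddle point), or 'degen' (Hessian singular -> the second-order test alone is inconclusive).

Compute the Hessian H = grad^2 f:
  H = [[-9, -6], [-6, -4]]
Verify stationarity: grad f(x*) = H x* + g = (0, 0).
Eigenvalues of H: -13, 0.
H has a zero eigenvalue (singular; negative semidefinite but not definite), so H is neither positive definite, negative definite, nor indefinite. The second-order test alone is inconclusive -> degen.
(Indeed, f is constant along the null direction of H through x*, so x* is not a strict local extremum.)

degen


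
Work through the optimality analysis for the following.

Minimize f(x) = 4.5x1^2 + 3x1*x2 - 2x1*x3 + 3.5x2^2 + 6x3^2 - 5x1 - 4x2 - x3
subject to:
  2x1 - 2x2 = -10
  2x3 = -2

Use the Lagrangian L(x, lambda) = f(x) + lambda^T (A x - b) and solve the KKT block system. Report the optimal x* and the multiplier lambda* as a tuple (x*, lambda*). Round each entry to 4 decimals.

Form the Lagrangian:
  L(x, lambda) = (1/2) x^T Q x + c^T x + lambda^T (A x - b)
Stationarity (grad_x L = 0): Q x + c + A^T lambda = 0.
Primal feasibility: A x = b.

This gives the KKT block system:
  [ Q   A^T ] [ x     ]   [-c ]
  [ A    0  ] [ lambda ] = [ b ]

Solving the linear system:
  x*      = (-1.9545, 3.0455, -1)
  lambda* = (5.7273, 4.5455)
  f(x*)   = 32.4773

x* = (-1.9545, 3.0455, -1), lambda* = (5.7273, 4.5455)


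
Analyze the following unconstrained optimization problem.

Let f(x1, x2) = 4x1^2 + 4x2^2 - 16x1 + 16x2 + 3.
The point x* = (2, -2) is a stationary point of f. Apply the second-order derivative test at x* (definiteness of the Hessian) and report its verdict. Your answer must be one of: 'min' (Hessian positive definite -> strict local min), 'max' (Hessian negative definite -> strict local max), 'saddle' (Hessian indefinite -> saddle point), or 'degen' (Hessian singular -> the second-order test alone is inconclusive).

Compute the Hessian H = grad^2 f:
  H = [[8, 0], [0, 8]]
Verify stationarity: grad f(x*) = H x* + g = (0, 0).
Eigenvalues of H: 8, 8.
Both eigenvalues > 0, so H is positive definite -> x* is a strict local min.

min


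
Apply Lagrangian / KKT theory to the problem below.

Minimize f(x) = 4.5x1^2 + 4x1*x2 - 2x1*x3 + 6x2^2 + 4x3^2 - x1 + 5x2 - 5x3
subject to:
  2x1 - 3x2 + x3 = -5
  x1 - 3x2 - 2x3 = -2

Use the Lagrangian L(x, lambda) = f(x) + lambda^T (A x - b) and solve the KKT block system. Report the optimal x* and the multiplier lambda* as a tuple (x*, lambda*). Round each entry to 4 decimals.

Form the Lagrangian:
  L(x, lambda) = (1/2) x^T Q x + c^T x + lambda^T (A x - b)
Stationarity (grad_x L = 0): Q x + c + A^T lambda = 0.
Primal feasibility: A x = b.

This gives the KKT block system:
  [ Q   A^T ] [ x     ]   [-c ]
  [ A    0  ] [ lambda ] = [ b ]

Solving the linear system:
  x*      = (-1.153, 0.6928, -0.6157)
  lambda* = (4.4736, -1.573)
  f(x*)   = 13.4586

x* = (-1.153, 0.6928, -0.6157), lambda* = (4.4736, -1.573)


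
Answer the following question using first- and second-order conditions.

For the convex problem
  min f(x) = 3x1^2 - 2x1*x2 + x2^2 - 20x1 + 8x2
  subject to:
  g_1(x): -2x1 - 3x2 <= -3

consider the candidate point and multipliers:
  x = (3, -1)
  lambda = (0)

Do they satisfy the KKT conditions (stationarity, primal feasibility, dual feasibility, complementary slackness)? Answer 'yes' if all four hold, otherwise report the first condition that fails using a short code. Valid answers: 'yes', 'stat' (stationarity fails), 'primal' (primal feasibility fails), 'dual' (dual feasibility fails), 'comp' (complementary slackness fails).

Gradient of f: grad f(x) = Q x + c = (0, 0)
Constraint values g_i(x) = a_i^T x - b_i:
  g_1((3, -1)) = 0
Stationarity residual: grad f(x) + sum_i lambda_i a_i = (0, 0)
  -> stationarity OK
Primal feasibility (all g_i <= 0): OK
Dual feasibility (all lambda_i >= 0): OK
Complementary slackness (lambda_i * g_i(x) = 0 for all i): OK

Verdict: yes, KKT holds.

yes


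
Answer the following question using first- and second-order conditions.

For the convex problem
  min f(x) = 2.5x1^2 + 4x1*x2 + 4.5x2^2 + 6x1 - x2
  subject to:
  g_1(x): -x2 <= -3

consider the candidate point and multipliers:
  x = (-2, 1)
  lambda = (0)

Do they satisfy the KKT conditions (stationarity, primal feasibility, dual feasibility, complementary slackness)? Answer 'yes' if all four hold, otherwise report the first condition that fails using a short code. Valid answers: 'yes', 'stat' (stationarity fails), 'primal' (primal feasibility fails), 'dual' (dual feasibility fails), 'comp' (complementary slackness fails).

Gradient of f: grad f(x) = Q x + c = (0, 0)
Constraint values g_i(x) = a_i^T x - b_i:
  g_1((-2, 1)) = 2
Stationarity residual: grad f(x) + sum_i lambda_i a_i = (0, 0)
  -> stationarity OK
Primal feasibility (all g_i <= 0): FAILS
Dual feasibility (all lambda_i >= 0): OK
Complementary slackness (lambda_i * g_i(x) = 0 for all i): OK

Verdict: the first failing condition is primal_feasibility -> primal.

primal


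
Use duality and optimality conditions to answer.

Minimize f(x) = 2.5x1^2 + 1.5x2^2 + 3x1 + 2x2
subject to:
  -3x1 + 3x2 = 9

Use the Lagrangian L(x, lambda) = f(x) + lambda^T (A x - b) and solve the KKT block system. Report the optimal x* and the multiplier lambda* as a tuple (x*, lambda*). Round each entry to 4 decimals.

Form the Lagrangian:
  L(x, lambda) = (1/2) x^T Q x + c^T x + lambda^T (A x - b)
Stationarity (grad_x L = 0): Q x + c + A^T lambda = 0.
Primal feasibility: A x = b.

This gives the KKT block system:
  [ Q   A^T ] [ x     ]   [-c ]
  [ A    0  ] [ lambda ] = [ b ]

Solving the linear system:
  x*      = (-1.75, 1.25)
  lambda* = (-1.9167)
  f(x*)   = 7.25

x* = (-1.75, 1.25), lambda* = (-1.9167)


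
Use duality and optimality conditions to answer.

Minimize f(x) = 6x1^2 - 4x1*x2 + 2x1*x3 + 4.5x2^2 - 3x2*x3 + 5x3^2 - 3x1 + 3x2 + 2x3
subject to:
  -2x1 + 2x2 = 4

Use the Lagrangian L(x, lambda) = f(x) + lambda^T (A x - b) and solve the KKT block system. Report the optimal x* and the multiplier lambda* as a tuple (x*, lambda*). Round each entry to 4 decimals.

Form the Lagrangian:
  L(x, lambda) = (1/2) x^T Q x + c^T x + lambda^T (A x - b)
Stationarity (grad_x L = 0): Q x + c + A^T lambda = 0.
Primal feasibility: A x = b.

This gives the KKT block system:
  [ Q   A^T ] [ x     ]   [-c ]
  [ A    0  ] [ lambda ] = [ b ]

Solving the linear system:
  x*      = (-0.7442, 1.2558, 0.3256)
  lambda* = (-8.1512)
  f(x*)   = 19.6279

x* = (-0.7442, 1.2558, 0.3256), lambda* = (-8.1512)


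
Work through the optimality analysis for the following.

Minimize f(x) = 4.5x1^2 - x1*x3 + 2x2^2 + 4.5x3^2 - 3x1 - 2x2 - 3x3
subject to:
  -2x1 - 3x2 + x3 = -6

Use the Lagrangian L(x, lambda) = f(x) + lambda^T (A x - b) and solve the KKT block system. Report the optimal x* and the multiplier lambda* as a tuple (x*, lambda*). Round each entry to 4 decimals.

Form the Lagrangian:
  L(x, lambda) = (1/2) x^T Q x + c^T x + lambda^T (A x - b)
Stationarity (grad_x L = 0): Q x + c + A^T lambda = 0.
Primal feasibility: A x = b.

This gives the KKT block system:
  [ Q   A^T ] [ x     ]   [-c ]
  [ A    0  ] [ lambda ] = [ b ]

Solving the linear system:
  x*      = (0.6923, 1.6199, 0.2443)
  lambda* = (1.4932)
  f(x*)   = 1.4548

x* = (0.6923, 1.6199, 0.2443), lambda* = (1.4932)


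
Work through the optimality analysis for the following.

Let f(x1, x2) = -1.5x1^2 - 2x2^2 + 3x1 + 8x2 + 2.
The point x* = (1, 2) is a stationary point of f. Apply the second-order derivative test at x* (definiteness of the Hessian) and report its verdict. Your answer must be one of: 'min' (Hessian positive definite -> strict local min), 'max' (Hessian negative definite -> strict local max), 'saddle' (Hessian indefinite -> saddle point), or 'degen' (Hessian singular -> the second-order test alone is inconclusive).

Compute the Hessian H = grad^2 f:
  H = [[-3, 0], [0, -4]]
Verify stationarity: grad f(x*) = H x* + g = (0, 0).
Eigenvalues of H: -4, -3.
Both eigenvalues < 0, so H is negative definite -> x* is a strict local max.

max


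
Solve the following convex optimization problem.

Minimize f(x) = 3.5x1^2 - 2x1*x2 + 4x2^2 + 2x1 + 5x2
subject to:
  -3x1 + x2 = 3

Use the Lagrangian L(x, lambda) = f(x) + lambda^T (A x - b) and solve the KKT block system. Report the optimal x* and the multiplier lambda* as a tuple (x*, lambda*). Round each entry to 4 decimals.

Form the Lagrangian:
  L(x, lambda) = (1/2) x^T Q x + c^T x + lambda^T (A x - b)
Stationarity (grad_x L = 0): Q x + c + A^T lambda = 0.
Primal feasibility: A x = b.

This gives the KKT block system:
  [ Q   A^T ] [ x     ]   [-c ]
  [ A    0  ] [ lambda ] = [ b ]

Solving the linear system:
  x*      = (-1.2388, -0.7164)
  lambda* = (-1.7463)
  f(x*)   = -0.4104

x* = (-1.2388, -0.7164), lambda* = (-1.7463)


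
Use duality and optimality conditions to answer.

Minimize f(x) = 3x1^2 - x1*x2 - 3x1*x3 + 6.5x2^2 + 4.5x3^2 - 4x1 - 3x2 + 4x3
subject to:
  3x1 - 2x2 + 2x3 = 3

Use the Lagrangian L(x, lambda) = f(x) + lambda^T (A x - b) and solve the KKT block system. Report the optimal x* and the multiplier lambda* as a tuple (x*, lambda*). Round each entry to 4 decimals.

Form the Lagrangian:
  L(x, lambda) = (1/2) x^T Q x + c^T x + lambda^T (A x - b)
Stationarity (grad_x L = 0): Q x + c + A^T lambda = 0.
Primal feasibility: A x = b.

This gives the KKT block system:
  [ Q   A^T ] [ x     ]   [-c ]
  [ A    0  ] [ lambda ] = [ b ]

Solving the linear system:
  x*      = (1.0884, 0.2067, 0.0741)
  lambda* = (-0.7006)
  f(x*)   = -1.288

x* = (1.0884, 0.2067, 0.0741), lambda* = (-0.7006)


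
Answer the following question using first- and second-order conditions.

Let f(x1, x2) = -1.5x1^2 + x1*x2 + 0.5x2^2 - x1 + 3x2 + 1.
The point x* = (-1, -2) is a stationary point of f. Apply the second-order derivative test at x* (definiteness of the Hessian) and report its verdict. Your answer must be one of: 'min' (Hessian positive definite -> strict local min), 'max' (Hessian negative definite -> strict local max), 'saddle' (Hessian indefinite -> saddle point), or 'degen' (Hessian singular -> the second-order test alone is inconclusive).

Compute the Hessian H = grad^2 f:
  H = [[-3, 1], [1, 1]]
Verify stationarity: grad f(x*) = H x* + g = (0, 0).
Eigenvalues of H: -3.2361, 1.2361.
Eigenvalues have mixed signs, so H is indefinite -> x* is a saddle point.

saddle


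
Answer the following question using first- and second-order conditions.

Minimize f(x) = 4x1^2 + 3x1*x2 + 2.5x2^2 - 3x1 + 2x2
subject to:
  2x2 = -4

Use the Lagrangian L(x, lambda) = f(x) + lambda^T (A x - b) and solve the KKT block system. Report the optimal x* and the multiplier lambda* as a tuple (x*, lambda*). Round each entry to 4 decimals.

Form the Lagrangian:
  L(x, lambda) = (1/2) x^T Q x + c^T x + lambda^T (A x - b)
Stationarity (grad_x L = 0): Q x + c + A^T lambda = 0.
Primal feasibility: A x = b.

This gives the KKT block system:
  [ Q   A^T ] [ x     ]   [-c ]
  [ A    0  ] [ lambda ] = [ b ]

Solving the linear system:
  x*      = (1.125, -2)
  lambda* = (2.3125)
  f(x*)   = 0.9375

x* = (1.125, -2), lambda* = (2.3125)


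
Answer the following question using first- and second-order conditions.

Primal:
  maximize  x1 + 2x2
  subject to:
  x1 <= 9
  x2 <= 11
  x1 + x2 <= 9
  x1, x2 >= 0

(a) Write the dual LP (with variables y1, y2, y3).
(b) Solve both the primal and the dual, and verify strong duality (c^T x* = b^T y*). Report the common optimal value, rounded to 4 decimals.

The standard primal-dual pair for 'max c^T x s.t. A x <= b, x >= 0' is:
  Dual:  min b^T y  s.t.  A^T y >= c,  y >= 0.

So the dual LP is:
  minimize  9y1 + 11y2 + 9y3
  subject to:
    y1 + y3 >= 1
    y2 + y3 >= 2
    y1, y2, y3 >= 0

Solving the primal: x* = (0, 9).
  primal value c^T x* = 18.
Solving the dual: y* = (0, 0, 2).
  dual value b^T y* = 18.
Strong duality: c^T x* = b^T y*. Confirmed.

18


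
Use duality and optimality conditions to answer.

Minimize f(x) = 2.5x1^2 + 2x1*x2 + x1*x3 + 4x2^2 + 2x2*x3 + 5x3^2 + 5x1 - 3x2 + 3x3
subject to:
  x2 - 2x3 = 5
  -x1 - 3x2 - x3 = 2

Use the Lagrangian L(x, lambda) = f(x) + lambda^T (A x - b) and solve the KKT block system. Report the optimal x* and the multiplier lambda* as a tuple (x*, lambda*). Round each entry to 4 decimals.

Form the Lagrangian:
  L(x, lambda) = (1/2) x^T Q x + c^T x + lambda^T (A x - b)
Stationarity (grad_x L = 0): Q x + c + A^T lambda = 0.
Primal feasibility: A x = b.

This gives the KKT block system:
  [ Q   A^T ] [ x     ]   [-c ]
  [ A    0  ] [ lambda ] = [ b ]

Solving the linear system:
  x*      = (-1.6933, 0.6267, -2.1867)
  lambda* = (-7.4533, -4.4)
  f(x*)   = 14.58

x* = (-1.6933, 0.6267, -2.1867), lambda* = (-7.4533, -4.4)


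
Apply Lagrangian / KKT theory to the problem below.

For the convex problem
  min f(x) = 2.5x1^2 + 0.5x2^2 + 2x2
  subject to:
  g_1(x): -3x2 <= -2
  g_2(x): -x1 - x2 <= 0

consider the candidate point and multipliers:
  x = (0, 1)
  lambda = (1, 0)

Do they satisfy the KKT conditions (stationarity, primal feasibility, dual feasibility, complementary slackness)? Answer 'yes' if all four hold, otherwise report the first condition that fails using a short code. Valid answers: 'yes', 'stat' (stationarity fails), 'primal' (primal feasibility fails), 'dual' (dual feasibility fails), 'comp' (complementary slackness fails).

Gradient of f: grad f(x) = Q x + c = (0, 3)
Constraint values g_i(x) = a_i^T x - b_i:
  g_1((0, 1)) = -1
  g_2((0, 1)) = -1
Stationarity residual: grad f(x) + sum_i lambda_i a_i = (0, 0)
  -> stationarity OK
Primal feasibility (all g_i <= 0): OK
Dual feasibility (all lambda_i >= 0): OK
Complementary slackness (lambda_i * g_i(x) = 0 for all i): FAILS

Verdict: the first failing condition is complementary_slackness -> comp.

comp


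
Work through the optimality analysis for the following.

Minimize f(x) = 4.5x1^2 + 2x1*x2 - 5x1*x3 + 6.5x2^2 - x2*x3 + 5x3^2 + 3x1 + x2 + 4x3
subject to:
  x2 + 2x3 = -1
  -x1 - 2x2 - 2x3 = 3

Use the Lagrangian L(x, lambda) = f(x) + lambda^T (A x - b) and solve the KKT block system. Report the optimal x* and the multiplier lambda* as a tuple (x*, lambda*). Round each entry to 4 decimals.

Form the Lagrangian:
  L(x, lambda) = (1/2) x^T Q x + c^T x + lambda^T (A x - b)
Stationarity (grad_x L = 0): Q x + c + A^T lambda = 0.
Primal feasibility: A x = b.

This gives the KKT block system:
  [ Q   A^T ] [ x     ]   [-c ]
  [ A    0  ] [ lambda ] = [ b ]

Solving the linear system:
  x*      = (-1.6667, -0.3333, -0.3333)
  lambda* = (-15.6667, -11)
  f(x*)   = 5.3333

x* = (-1.6667, -0.3333, -0.3333), lambda* = (-15.6667, -11)


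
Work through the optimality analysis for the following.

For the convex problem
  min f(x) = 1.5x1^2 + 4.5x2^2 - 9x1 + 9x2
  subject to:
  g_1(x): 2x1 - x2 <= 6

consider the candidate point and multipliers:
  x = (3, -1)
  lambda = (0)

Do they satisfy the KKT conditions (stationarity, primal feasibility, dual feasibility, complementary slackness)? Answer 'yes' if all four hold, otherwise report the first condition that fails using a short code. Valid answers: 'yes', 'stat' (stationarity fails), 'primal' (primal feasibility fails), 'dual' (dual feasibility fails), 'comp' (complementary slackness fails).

Gradient of f: grad f(x) = Q x + c = (0, 0)
Constraint values g_i(x) = a_i^T x - b_i:
  g_1((3, -1)) = 1
Stationarity residual: grad f(x) + sum_i lambda_i a_i = (0, 0)
  -> stationarity OK
Primal feasibility (all g_i <= 0): FAILS
Dual feasibility (all lambda_i >= 0): OK
Complementary slackness (lambda_i * g_i(x) = 0 for all i): OK

Verdict: the first failing condition is primal_feasibility -> primal.

primal


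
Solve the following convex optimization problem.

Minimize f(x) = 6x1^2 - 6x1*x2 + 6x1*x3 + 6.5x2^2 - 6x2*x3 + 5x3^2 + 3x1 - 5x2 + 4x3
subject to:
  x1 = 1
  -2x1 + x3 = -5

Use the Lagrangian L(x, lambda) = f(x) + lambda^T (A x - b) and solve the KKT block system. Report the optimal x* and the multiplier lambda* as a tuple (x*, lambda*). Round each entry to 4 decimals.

Form the Lagrangian:
  L(x, lambda) = (1/2) x^T Q x + c^T x + lambda^T (A x - b)
Stationarity (grad_x L = 0): Q x + c + A^T lambda = 0.
Primal feasibility: A x = b.

This gives the KKT block system:
  [ Q   A^T ] [ x     ]   [-c ]
  [ A    0  ] [ lambda ] = [ b ]

Solving the linear system:
  x*      = (1, -0.5385, -3)
  lambda* = (33.3077, 16.7692)
  f(x*)   = 22.1154

x* = (1, -0.5385, -3), lambda* = (33.3077, 16.7692)


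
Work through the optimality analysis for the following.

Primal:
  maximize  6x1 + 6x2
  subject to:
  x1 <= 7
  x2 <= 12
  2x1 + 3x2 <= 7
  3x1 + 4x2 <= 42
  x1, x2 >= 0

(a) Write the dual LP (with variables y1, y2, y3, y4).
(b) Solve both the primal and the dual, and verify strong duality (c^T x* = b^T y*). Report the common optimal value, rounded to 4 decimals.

The standard primal-dual pair for 'max c^T x s.t. A x <= b, x >= 0' is:
  Dual:  min b^T y  s.t.  A^T y >= c,  y >= 0.

So the dual LP is:
  minimize  7y1 + 12y2 + 7y3 + 42y4
  subject to:
    y1 + 2y3 + 3y4 >= 6
    y2 + 3y3 + 4y4 >= 6
    y1, y2, y3, y4 >= 0

Solving the primal: x* = (3.5, 0).
  primal value c^T x* = 21.
Solving the dual: y* = (0, 0, 3, 0).
  dual value b^T y* = 21.
Strong duality: c^T x* = b^T y*. Confirmed.

21


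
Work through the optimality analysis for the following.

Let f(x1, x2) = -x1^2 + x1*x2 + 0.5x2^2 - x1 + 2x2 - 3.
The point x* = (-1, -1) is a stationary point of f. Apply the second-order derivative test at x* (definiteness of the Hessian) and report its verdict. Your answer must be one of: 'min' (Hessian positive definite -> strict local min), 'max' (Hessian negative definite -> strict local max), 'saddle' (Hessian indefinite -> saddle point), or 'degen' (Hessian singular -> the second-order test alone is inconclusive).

Compute the Hessian H = grad^2 f:
  H = [[-2, 1], [1, 1]]
Verify stationarity: grad f(x*) = H x* + g = (0, 0).
Eigenvalues of H: -2.3028, 1.3028.
Eigenvalues have mixed signs, so H is indefinite -> x* is a saddle point.

saddle


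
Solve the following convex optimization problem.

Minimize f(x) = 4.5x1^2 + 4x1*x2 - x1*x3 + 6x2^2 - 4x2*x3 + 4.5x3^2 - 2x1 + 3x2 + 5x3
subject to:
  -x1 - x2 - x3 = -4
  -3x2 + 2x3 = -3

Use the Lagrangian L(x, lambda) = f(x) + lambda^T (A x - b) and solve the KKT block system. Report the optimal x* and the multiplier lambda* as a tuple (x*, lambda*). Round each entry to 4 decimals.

Form the Lagrangian:
  L(x, lambda) = (1/2) x^T Q x + c^T x + lambda^T (A x - b)
Stationarity (grad_x L = 0): Q x + c + A^T lambda = 0.
Primal feasibility: A x = b.

This gives the KKT block system:
  [ Q   A^T ] [ x     ]   [-c ]
  [ A    0  ] [ lambda ] = [ b ]

Solving the linear system:
  x*      = (1.1055, 1.7578, 1.1367)
  lambda* = (13.8438, 3.375)
  f(x*)   = 37.123

x* = (1.1055, 1.7578, 1.1367), lambda* = (13.8438, 3.375)


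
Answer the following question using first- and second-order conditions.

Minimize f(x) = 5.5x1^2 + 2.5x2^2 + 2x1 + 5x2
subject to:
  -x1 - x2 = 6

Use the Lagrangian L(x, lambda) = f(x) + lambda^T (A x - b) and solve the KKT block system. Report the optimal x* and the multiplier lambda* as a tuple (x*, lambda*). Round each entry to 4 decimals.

Form the Lagrangian:
  L(x, lambda) = (1/2) x^T Q x + c^T x + lambda^T (A x - b)
Stationarity (grad_x L = 0): Q x + c + A^T lambda = 0.
Primal feasibility: A x = b.

This gives the KKT block system:
  [ Q   A^T ] [ x     ]   [-c ]
  [ A    0  ] [ lambda ] = [ b ]

Solving the linear system:
  x*      = (-1.6875, -4.3125)
  lambda* = (-16.5625)
  f(x*)   = 37.2188

x* = (-1.6875, -4.3125), lambda* = (-16.5625)


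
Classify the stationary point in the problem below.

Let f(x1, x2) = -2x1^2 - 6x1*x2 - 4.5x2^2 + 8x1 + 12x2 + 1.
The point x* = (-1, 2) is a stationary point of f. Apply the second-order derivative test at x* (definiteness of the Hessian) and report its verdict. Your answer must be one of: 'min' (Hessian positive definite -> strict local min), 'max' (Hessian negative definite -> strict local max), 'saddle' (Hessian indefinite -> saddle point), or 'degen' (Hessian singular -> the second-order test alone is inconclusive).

Compute the Hessian H = grad^2 f:
  H = [[-4, -6], [-6, -9]]
Verify stationarity: grad f(x*) = H x* + g = (0, 0).
Eigenvalues of H: -13, 0.
H has a zero eigenvalue (singular; negative semidefinite but not definite), so H is neither positive definite, negative definite, nor indefinite. The second-order test alone is inconclusive -> degen.
(Indeed, f is constant along the null direction of H through x*, so x* is not a strict local extremum.)

degen


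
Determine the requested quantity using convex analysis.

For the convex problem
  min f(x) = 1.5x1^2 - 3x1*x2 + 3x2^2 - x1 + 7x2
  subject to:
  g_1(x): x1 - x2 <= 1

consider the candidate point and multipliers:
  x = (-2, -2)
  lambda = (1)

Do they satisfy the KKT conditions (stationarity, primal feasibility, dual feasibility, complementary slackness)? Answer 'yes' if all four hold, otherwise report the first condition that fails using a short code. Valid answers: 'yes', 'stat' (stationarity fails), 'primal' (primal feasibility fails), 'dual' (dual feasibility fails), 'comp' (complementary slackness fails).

Gradient of f: grad f(x) = Q x + c = (-1, 1)
Constraint values g_i(x) = a_i^T x - b_i:
  g_1((-2, -2)) = -1
Stationarity residual: grad f(x) + sum_i lambda_i a_i = (0, 0)
  -> stationarity OK
Primal feasibility (all g_i <= 0): OK
Dual feasibility (all lambda_i >= 0): OK
Complementary slackness (lambda_i * g_i(x) = 0 for all i): FAILS

Verdict: the first failing condition is complementary_slackness -> comp.

comp


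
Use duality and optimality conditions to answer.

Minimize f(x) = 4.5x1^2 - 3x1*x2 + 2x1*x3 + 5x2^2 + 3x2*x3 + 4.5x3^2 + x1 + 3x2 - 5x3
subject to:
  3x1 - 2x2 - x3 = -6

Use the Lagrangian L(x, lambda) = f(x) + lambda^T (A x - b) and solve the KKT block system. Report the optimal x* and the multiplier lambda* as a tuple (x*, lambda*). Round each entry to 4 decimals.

Form the Lagrangian:
  L(x, lambda) = (1/2) x^T Q x + c^T x + lambda^T (A x - b)
Stationarity (grad_x L = 0): Q x + c + A^T lambda = 0.
Primal feasibility: A x = b.

This gives the KKT block system:
  [ Q   A^T ] [ x     ]   [-c ]
  [ A    0  ] [ lambda ] = [ b ]

Solving the linear system:
  x*      = (-1.8796, -0.6099, 1.5812)
  lambda* = (3.6414)
  f(x*)   = 5.1165

x* = (-1.8796, -0.6099, 1.5812), lambda* = (3.6414)


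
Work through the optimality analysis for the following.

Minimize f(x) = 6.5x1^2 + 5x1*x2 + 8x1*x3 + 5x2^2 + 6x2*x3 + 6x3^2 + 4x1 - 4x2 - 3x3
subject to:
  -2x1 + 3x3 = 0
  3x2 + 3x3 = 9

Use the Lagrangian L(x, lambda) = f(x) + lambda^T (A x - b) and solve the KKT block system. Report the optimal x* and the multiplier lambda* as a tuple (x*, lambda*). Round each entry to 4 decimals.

Form the Lagrangian:
  L(x, lambda) = (1/2) x^T Q x + c^T x + lambda^T (A x - b)
Stationarity (grad_x L = 0): Q x + c + A^T lambda = 0.
Primal feasibility: A x = b.

This gives the KKT block system:
  [ Q   A^T ] [ x     ]   [-c ]
  [ A    0  ] [ lambda ] = [ b ]

Solving the linear system:
  x*      = (-0.544, 3.3627, -0.3627)
  lambda* = (5.4197, -8.2435)
  f(x*)   = 29.8264

x* = (-0.544, 3.3627, -0.3627), lambda* = (5.4197, -8.2435)


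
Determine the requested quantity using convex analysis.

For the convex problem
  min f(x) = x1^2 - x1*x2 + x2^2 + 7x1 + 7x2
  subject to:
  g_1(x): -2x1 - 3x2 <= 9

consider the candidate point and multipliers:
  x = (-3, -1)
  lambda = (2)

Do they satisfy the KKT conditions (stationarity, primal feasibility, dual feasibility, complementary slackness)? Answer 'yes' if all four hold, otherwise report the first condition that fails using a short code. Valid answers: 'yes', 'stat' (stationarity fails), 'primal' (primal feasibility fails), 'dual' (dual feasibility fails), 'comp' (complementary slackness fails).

Gradient of f: grad f(x) = Q x + c = (2, 8)
Constraint values g_i(x) = a_i^T x - b_i:
  g_1((-3, -1)) = 0
Stationarity residual: grad f(x) + sum_i lambda_i a_i = (-2, 2)
  -> stationarity FAILS
Primal feasibility (all g_i <= 0): OK
Dual feasibility (all lambda_i >= 0): OK
Complementary slackness (lambda_i * g_i(x) = 0 for all i): OK

Verdict: the first failing condition is stationarity -> stat.

stat


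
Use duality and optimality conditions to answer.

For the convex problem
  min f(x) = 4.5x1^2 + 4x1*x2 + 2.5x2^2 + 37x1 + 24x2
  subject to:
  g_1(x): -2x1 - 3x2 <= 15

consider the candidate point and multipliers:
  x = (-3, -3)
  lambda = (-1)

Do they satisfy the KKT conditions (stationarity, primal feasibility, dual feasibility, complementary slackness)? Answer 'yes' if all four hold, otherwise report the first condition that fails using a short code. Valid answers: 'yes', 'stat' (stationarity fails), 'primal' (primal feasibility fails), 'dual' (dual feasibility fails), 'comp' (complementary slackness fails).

Gradient of f: grad f(x) = Q x + c = (-2, -3)
Constraint values g_i(x) = a_i^T x - b_i:
  g_1((-3, -3)) = 0
Stationarity residual: grad f(x) + sum_i lambda_i a_i = (0, 0)
  -> stationarity OK
Primal feasibility (all g_i <= 0): OK
Dual feasibility (all lambda_i >= 0): FAILS
Complementary slackness (lambda_i * g_i(x) = 0 for all i): OK

Verdict: the first failing condition is dual_feasibility -> dual.

dual


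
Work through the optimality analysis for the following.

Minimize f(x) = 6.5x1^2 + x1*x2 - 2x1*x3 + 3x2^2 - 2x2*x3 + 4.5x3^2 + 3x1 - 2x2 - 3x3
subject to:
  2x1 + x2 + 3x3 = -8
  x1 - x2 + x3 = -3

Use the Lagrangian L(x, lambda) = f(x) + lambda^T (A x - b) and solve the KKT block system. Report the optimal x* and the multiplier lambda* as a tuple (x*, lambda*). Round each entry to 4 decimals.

Form the Lagrangian:
  L(x, lambda) = (1/2) x^T Q x + c^T x + lambda^T (A x - b)
Stationarity (grad_x L = 0): Q x + c + A^T lambda = 0.
Primal feasibility: A x = b.

This gives the KKT block system:
  [ Q   A^T ] [ x     ]   [-c ]
  [ A    0  ] [ lambda ] = [ b ]

Solving the linear system:
  x*      = (-1.3747, -0.0937, -1.719)
  lambda* = (4.0083, 3.5096)
  f(x*)   = 21.9077

x* = (-1.3747, -0.0937, -1.719), lambda* = (4.0083, 3.5096)


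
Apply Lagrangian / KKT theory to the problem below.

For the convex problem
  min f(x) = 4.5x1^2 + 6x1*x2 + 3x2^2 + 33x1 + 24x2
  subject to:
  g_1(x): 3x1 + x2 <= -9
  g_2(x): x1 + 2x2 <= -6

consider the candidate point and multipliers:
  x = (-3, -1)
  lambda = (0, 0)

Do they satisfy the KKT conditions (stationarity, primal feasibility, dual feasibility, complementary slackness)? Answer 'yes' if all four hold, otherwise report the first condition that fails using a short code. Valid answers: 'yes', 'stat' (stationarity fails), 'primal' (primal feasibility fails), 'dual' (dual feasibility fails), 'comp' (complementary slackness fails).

Gradient of f: grad f(x) = Q x + c = (0, 0)
Constraint values g_i(x) = a_i^T x - b_i:
  g_1((-3, -1)) = -1
  g_2((-3, -1)) = 1
Stationarity residual: grad f(x) + sum_i lambda_i a_i = (0, 0)
  -> stationarity OK
Primal feasibility (all g_i <= 0): FAILS
Dual feasibility (all lambda_i >= 0): OK
Complementary slackness (lambda_i * g_i(x) = 0 for all i): OK

Verdict: the first failing condition is primal_feasibility -> primal.

primal


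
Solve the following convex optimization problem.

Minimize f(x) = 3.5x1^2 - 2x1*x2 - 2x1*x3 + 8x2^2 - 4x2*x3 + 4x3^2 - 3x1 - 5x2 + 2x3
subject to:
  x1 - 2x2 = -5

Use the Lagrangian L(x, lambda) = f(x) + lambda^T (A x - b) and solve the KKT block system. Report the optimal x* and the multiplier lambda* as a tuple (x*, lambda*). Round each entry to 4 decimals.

Form the Lagrangian:
  L(x, lambda) = (1/2) x^T Q x + c^T x + lambda^T (A x - b)
Stationarity (grad_x L = 0): Q x + c + A^T lambda = 0.
Primal feasibility: A x = b.

This gives the KKT block system:
  [ Q   A^T ] [ x     ]   [-c ]
  [ A    0  ] [ lambda ] = [ b ]

Solving the linear system:
  x*      = (-0.7857, 2.1071, 0.6071)
  lambda* = (13.9286)
  f(x*)   = 31.3393

x* = (-0.7857, 2.1071, 0.6071), lambda* = (13.9286)


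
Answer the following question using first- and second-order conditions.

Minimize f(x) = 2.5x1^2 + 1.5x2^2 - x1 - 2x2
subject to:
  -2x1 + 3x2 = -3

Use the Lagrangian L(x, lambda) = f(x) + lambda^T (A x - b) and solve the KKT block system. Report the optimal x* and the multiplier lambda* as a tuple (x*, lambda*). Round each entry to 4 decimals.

Form the Lagrangian:
  L(x, lambda) = (1/2) x^T Q x + c^T x + lambda^T (A x - b)
Stationarity (grad_x L = 0): Q x + c + A^T lambda = 0.
Primal feasibility: A x = b.

This gives the KKT block system:
  [ Q   A^T ] [ x     ]   [-c ]
  [ A    0  ] [ lambda ] = [ b ]

Solving the linear system:
  x*      = (0.6842, -0.5439)
  lambda* = (1.2105)
  f(x*)   = 2.0175

x* = (0.6842, -0.5439), lambda* = (1.2105)


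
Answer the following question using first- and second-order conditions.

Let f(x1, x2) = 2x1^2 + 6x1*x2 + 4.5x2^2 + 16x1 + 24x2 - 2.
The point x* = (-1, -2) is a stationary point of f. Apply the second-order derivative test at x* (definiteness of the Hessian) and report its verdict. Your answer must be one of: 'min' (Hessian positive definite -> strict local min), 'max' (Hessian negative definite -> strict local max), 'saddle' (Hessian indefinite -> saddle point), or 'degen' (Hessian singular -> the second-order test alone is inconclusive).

Compute the Hessian H = grad^2 f:
  H = [[4, 6], [6, 9]]
Verify stationarity: grad f(x*) = H x* + g = (0, 0).
Eigenvalues of H: 0, 13.
H has a zero eigenvalue (singular; positive semidefinite but not definite), so H is neither positive definite, negative definite, nor indefinite. The second-order test alone is inconclusive -> degen.
(Indeed, f is constant along the null direction of H through x*, so x* is not a strict local extremum.)

degen
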